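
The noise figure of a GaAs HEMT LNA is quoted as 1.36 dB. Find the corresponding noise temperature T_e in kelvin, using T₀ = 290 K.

F = 10^(1.36/10) = 1.36773
T_e = (F − 1)·T₀ = (1.36773 − 1) × 290 = 107 K

107 K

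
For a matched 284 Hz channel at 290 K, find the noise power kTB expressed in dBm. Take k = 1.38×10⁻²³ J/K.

P_n = kTB = 1.38×10⁻²³ × 290 × 2.84×10² = 1.14×10⁻¹⁸ W
In dBm: 10 log₁₀(1.14×10⁻¹⁸ / 10⁻³) = −149.4 dBm

−149.4 dBm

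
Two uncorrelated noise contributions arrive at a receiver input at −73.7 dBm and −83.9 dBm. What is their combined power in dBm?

−73.3 dBm

Convert to linear, add, convert back:
P₁ = 4.27×10⁻¹¹ W, P₂ = 4.07×10⁻¹² W
P_tot = 4.67×10⁻¹¹ W → 10 log₁₀(P_tot / 10⁻³) = −73.3 dBm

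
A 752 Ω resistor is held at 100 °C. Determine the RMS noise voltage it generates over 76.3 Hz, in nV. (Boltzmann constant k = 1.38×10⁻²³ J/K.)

T = 100 °C + 273.15 = 373.15 K
V_n = √(4kTRB)
4kTRB = 4 × 1.38×10⁻²³ × 373.15 × 7.52×10² × 7.63×10¹ = 1.18×10⁻¹⁵ V²
V_n = √(1.18×10⁻¹⁵) = 3.44×10⁻⁸ V = 34.4 nV

34.4 nV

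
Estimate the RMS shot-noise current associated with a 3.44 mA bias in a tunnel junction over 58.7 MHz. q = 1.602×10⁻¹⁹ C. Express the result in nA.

I_n = √(2qI·B)
2qI·B = 2 × 1.602×10⁻¹⁹ × 3.44×10⁻³ × 5.87×10⁷ = 6.47×10⁻¹⁴ A²
I_n = √(6.47×10⁻¹⁴) = 2.54×10⁻⁷ A = 254 nA

254 nA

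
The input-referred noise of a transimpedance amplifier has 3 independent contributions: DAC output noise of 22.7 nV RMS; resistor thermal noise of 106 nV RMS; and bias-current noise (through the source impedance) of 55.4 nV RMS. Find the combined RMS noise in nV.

122 nV

Uncorrelated sources add in power (mean-square): V_tot = √(ΣV_i²)
V_tot = √[(2.27×10⁻⁸)² + (1.06×10⁻⁷)² + (5.54×10⁻⁸)²] = 1.22×10⁻⁷ V = 122 nV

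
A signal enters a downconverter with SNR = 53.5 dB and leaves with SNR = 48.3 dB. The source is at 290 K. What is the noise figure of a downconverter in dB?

NF (dB) = SNR_in(dB) − SNR_out(dB) when the source is at T₀
NF = 53.5 − 48.3 = 5.2 dB

5.2 dB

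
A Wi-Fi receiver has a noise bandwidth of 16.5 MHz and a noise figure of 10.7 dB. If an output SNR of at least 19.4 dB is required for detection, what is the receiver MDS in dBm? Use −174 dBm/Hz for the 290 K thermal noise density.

Sensitivity = −174 + 10 log₁₀(B) + NF + SNR_min
= −174 + 72.17 + 10.7 + 19.4
= −71.73 dBm → −71.7 dBm

−71.7 dBm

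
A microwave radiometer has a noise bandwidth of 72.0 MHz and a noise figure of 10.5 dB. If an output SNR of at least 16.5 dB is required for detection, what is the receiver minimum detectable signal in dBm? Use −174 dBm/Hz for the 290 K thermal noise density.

−68.4 dBm

Sensitivity = −174 + 10 log₁₀(B) + NF + SNR_min
= −174 + 78.57 + 10.5 + 16.5
= −68.43 dBm → −68.4 dBm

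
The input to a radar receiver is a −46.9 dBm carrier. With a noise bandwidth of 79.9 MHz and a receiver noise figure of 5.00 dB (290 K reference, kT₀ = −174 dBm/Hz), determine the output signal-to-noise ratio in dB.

43.1 dB

Noise floor: N = −174 + 10 log₁₀(B) + NF
10 log₁₀(7.99×10⁷) = 79.03 dB
N = −174 + 79.03 + 5.00 = −89.97 dBm
SNR = P_sig − N = −46.9 − (−89.97) = 43.07 dB → 43.1 dB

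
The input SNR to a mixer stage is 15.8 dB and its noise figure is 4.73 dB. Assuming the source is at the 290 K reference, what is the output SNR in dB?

11.07 dB

By definition F = SNR_in/SNR_out, so in dB: SNR_out = SNR_in − NF
SNR_out = 15.8 − 4.73 = 11.07 dB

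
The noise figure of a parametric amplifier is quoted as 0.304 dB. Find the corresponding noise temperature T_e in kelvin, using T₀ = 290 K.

F = 10^(0.304/10) = 1.07251
T_e = (F − 1)·T₀ = (1.07251 − 1) × 290 = 21.0 K

21.0 K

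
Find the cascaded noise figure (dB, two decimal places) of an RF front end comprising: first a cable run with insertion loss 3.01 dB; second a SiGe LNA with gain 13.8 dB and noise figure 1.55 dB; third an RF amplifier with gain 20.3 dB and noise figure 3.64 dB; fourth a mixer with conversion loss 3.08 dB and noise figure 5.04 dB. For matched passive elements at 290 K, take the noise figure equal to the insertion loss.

Convert to linear (a loss of L dB is a gain of −L dB): F_i = 10^(NF_i/10), G_i = 10^(G_i,dB/10)
  Stage 1: F_1 = 10^(3.01/10) = 2.000, G_1 = 10^(−3.01/10) = 0.5000
  Stage 2: F_2 = 10^(1.55/10) = 1.429, G_2 = 10^(13.8/10) = 23.99
  Stage 3: F_3 = 10^(3.64/10) = 2.312, G_3 = 10^(20.3/10) = 107.2
  Stage 4: F_4 = 10^(5.04/10) = 3.192, G_4 = 10^(−3.08/10) = 0.4920
Friis cascade:
  F = 2.000 + (1.429 − 1)/0.5000 + (2.312 − 1)/11.99 + (3.192 − 1)/1285 = 2.969
NF = 10 log₁₀(2.969) = 4.73 dB

4.73 dB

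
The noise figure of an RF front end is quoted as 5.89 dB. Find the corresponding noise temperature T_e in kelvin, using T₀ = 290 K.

836 K

F = 10^(5.89/10) = 3.8815
T_e = (F − 1)·T₀ = (3.8815 − 1) × 290 = 836 K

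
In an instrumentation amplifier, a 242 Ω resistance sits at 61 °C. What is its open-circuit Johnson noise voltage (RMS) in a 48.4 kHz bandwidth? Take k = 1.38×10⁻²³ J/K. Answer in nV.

T = 61 °C + 273.15 = 334.15 K
V_n = √(4kTRB)
4kTRB = 4 × 1.38×10⁻²³ × 334.15 × 2.42×10² × 4.84×10⁴ = 2.16×10⁻¹³ V²
V_n = √(2.16×10⁻¹³) = 4.65×10⁻⁷ V = 465 nV

465 nV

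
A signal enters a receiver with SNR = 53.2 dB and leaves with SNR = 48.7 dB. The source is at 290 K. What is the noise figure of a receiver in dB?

4.5 dB

NF (dB) = SNR_in(dB) − SNR_out(dB) when the source is at T₀
NF = 53.2 − 48.7 = 4.5 dB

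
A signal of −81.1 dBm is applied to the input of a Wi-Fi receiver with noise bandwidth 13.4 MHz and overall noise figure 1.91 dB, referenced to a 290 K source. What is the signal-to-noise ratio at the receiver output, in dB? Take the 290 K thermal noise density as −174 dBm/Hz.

Noise floor: N = −174 + 10 log₁₀(B) + NF
10 log₁₀(1.34×10⁷) = 71.27 dB
N = −174 + 71.27 + 1.91 = −100.82 dBm
SNR = P_sig − N = −81.1 − (−100.82) = 19.72 dB → 19.7 dB

19.7 dB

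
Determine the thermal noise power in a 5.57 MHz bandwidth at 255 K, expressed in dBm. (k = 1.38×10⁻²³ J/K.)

−107.1 dBm

P_n = kTB = 1.38×10⁻²³ × 255 × 5.57×10⁶ = 1.96×10⁻¹⁴ W
In dBm: 10 log₁₀(1.96×10⁻¹⁴ / 10⁻³) = −107.1 dBm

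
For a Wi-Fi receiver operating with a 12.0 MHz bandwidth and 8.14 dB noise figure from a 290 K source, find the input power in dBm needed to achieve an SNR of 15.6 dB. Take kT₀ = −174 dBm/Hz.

−79.5 dBm

Sensitivity = −174 + 10 log₁₀(B) + NF + SNR_min
= −174 + 70.79 + 8.14 + 15.6
= −79.47 dBm → −79.5 dBm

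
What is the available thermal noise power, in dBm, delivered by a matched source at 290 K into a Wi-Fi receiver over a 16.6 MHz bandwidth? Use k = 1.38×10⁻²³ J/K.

−101.8 dBm

P_n = kTB = 1.38×10⁻²³ × 290 × 1.66×10⁷ = 6.64×10⁻¹⁴ W
In dBm: 10 log₁₀(6.64×10⁻¹⁴ / 10⁻³) = −101.8 dBm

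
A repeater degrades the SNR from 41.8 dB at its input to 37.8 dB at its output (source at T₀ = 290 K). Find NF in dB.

4.0 dB

NF (dB) = SNR_in(dB) − SNR_out(dB) when the source is at T₀
NF = 41.8 − 37.8 = 4.0 dB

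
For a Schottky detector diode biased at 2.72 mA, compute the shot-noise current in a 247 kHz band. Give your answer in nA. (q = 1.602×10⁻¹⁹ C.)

14.7 nA

I_n = √(2qI·B)
2qI·B = 2 × 1.602×10⁻¹⁹ × 2.72×10⁻³ × 2.47×10⁵ = 2.15×10⁻¹⁶ A²
I_n = √(2.15×10⁻¹⁶) = 1.47×10⁻⁸ A = 14.7 nA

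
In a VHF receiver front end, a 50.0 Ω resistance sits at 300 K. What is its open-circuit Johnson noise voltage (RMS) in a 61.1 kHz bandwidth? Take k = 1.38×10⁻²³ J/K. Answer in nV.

225 nV

V_n = √(4kTRB)
4kTRB = 4 × 1.38×10⁻²³ × 300 × 5.00×10¹ × 6.11×10⁴ = 5.06×10⁻¹⁴ V²
V_n = √(5.06×10⁻¹⁴) = 2.25×10⁻⁷ V = 225 nV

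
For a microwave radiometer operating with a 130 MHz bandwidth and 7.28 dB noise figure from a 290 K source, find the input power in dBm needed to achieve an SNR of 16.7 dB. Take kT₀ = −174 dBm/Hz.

−68.9 dBm

Sensitivity = −174 + 10 log₁₀(B) + NF + SNR_min
= −174 + 81.14 + 7.28 + 16.7
= −68.88 dBm → −68.9 dBm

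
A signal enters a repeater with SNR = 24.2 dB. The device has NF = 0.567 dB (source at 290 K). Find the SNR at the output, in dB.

23.633 dB

By definition F = SNR_in/SNR_out, so in dB: SNR_out = SNR_in − NF
SNR_out = 24.2 − 0.567 = 23.633 dB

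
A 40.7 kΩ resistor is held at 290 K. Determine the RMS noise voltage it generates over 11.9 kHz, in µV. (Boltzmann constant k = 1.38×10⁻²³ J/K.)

2.78 µV

V_n = √(4kTRB)
4kTRB = 4 × 1.38×10⁻²³ × 290 × 4.07×10⁴ × 1.19×10⁴ = 7.75×10⁻¹² V²
V_n = √(7.75×10⁻¹²) = 2.78×10⁻⁶ V = 2.78 µV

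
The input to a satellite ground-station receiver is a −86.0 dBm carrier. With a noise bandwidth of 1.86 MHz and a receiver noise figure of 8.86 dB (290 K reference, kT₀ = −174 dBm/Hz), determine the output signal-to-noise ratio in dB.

Noise floor: N = −174 + 10 log₁₀(B) + NF
10 log₁₀(1.86×10⁶) = 62.7 dB
N = −174 + 62.7 + 8.86 = −102.44 dBm
SNR = P_sig − N = −86.0 − (−102.44) = 16.44 dB → 16.4 dB

16.4 dB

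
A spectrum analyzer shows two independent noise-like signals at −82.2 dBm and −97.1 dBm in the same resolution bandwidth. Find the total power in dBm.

−82.1 dBm

Convert to linear, add, convert back:
P₁ = 6.03×10⁻¹² W, P₂ = 1.95×10⁻¹³ W
P_tot = 6.22×10⁻¹² W → 10 log₁₀(P_tot / 10⁻³) = −82.1 dBm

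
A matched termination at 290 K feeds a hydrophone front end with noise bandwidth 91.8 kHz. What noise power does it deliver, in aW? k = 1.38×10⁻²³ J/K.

P_n = kTB = 1.38×10⁻²³ × 290 × 9.18×10⁴ = 3.67×10⁻¹⁶ W = 367 aW

367 aW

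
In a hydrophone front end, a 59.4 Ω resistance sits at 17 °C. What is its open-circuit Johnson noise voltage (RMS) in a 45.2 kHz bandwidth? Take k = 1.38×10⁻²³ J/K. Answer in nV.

T = 17 °C + 273.15 = 290.15 K
V_n = √(4kTRB)
4kTRB = 4 × 1.38×10⁻²³ × 290.15 × 5.94×10¹ × 4.52×10⁴ = 4.30×10⁻¹⁴ V²
V_n = √(4.30×10⁻¹⁴) = 2.07×10⁻⁷ V = 207 nV

207 nV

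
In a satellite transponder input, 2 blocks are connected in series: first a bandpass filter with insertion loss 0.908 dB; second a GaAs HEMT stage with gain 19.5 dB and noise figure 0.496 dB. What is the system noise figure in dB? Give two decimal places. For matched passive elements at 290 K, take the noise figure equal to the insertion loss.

Convert to linear (a loss of L dB is a gain of −L dB): F_i = 10^(NF_i/10), G_i = 10^(G_i,dB/10)
  Stage 1: F_1 = 10^(0.908/10) = 1.233, G_1 = 10^(−0.908/10) = 0.8113
  Stage 2: F_2 = 10^(0.496/10) = 1.121, G_2 = 10^(19.5/10) = 89.13
Friis cascade:
  F = 1.233 + (1.121 − 1)/0.8113 = 1.382
NF = 10 log₁₀(1.382) = 1.40 dB

1.40 dB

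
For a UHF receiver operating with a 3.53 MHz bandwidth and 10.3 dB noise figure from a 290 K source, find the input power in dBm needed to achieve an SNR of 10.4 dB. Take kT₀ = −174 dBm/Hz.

Sensitivity = −174 + 10 log₁₀(B) + NF + SNR_min
= −174 + 65.48 + 10.3 + 10.4
= −87.82 dBm → −87.8 dBm

−87.8 dBm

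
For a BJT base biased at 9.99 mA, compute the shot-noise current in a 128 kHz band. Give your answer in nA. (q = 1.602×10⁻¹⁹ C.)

I_n = √(2qI·B)
2qI·B = 2 × 1.602×10⁻¹⁹ × 9.99×10⁻³ × 1.28×10⁵ = 4.10×10⁻¹⁶ A²
I_n = √(4.10×10⁻¹⁶) = 2.02×10⁻⁸ A = 20.2 nA

20.2 nA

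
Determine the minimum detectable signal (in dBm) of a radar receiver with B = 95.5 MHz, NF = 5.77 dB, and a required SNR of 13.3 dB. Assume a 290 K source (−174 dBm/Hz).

−75.1 dBm

Sensitivity = −174 + 10 log₁₀(B) + NF + SNR_min
= −174 + 79.8 + 5.77 + 13.3
= −75.13 dBm → −75.1 dBm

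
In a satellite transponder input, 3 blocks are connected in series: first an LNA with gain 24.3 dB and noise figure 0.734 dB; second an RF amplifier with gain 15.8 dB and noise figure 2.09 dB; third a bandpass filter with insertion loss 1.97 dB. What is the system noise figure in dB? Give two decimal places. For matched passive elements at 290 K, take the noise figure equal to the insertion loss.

Convert to linear (a loss of L dB is a gain of −L dB): F_i = 10^(NF_i/10), G_i = 10^(G_i,dB/10)
  Stage 1: F_1 = 10^(0.734/10) = 1.184, G_1 = 10^(24.3/10) = 269.2
  Stage 2: F_2 = 10^(2.09/10) = 1.618, G_2 = 10^(15.8/10) = 38.02
  Stage 3: F_3 = 10^(1.97/10) = 1.574, G_3 = 10^(−1.97/10) = 0.6353
Friis cascade:
  F = 1.184 + (1.618 − 1)/269.2 + (1.574 − 1)/1.023×10⁴ = 1.186
NF = 10 log₁₀(1.186) = 0.74 dB

0.74 dB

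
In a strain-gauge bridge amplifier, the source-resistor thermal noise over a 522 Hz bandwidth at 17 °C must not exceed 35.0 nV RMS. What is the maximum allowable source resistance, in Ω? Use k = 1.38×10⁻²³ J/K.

T = 17 °C + 273.15 = 290.15 K
Johnson–Nyquist: V_n = √(4kTRB) ⇒ R = V_n² / (4kTB)
4kTB = 4 × 1.38×10⁻²³ × 290.15 × 5.22×10² = 8.36×10⁻¹⁸
R = (3.50×10⁻⁸)² / 8.36×10⁻¹⁸ = 1.47×10² Ω = 147 Ω

147 Ω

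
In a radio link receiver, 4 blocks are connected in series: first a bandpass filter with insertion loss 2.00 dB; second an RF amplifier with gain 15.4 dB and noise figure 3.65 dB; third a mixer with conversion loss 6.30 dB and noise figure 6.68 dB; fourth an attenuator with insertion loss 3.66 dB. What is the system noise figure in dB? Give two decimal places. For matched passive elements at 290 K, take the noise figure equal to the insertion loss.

6.13 dB

Convert to linear (a loss of L dB is a gain of −L dB): F_i = 10^(NF_i/10), G_i = 10^(G_i,dB/10)
  Stage 1: F_1 = 10^(2.00/10) = 1.585, G_1 = 10^(−2.00/10) = 0.6310
  Stage 2: F_2 = 10^(3.65/10) = 2.317, G_2 = 10^(15.4/10) = 34.67
  Stage 3: F_3 = 10^(6.68/10) = 4.656, G_3 = 10^(−6.30/10) = 0.2344
  Stage 4: F_4 = 10^(3.66/10) = 2.323, G_4 = 10^(−3.66/10) = 0.4305
Friis cascade:
  F = 1.585 + (2.317 − 1)/0.6310 + (4.656 − 1)/21.88 + (2.323 − 1)/5.129 = 4.098
NF = 10 log₁₀(4.098) = 6.13 dB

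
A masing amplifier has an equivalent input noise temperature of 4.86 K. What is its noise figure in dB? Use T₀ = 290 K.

F = 1 + T_e/T₀ = 1 + 4.86/290 = 1.01676
NF = 10 log₁₀(1.01676) = 0.072 dB

0.072 dB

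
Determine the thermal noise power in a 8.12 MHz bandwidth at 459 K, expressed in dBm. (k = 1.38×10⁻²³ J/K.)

P_n = kTB = 1.38×10⁻²³ × 459 × 8.12×10⁶ = 5.14×10⁻¹⁴ W
In dBm: 10 log₁₀(5.14×10⁻¹⁴ / 10⁻³) = −102.9 dBm

−102.9 dBm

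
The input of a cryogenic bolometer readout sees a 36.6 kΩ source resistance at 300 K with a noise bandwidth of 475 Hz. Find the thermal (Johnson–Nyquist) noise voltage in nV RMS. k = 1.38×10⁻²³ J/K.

V_n = √(4kTRB)
4kTRB = 4 × 1.38×10⁻²³ × 300 × 3.66×10⁴ × 4.75×10² = 2.88×10⁻¹³ V²
V_n = √(2.88×10⁻¹³) = 5.37×10⁻⁷ V = 537 nV

537 nV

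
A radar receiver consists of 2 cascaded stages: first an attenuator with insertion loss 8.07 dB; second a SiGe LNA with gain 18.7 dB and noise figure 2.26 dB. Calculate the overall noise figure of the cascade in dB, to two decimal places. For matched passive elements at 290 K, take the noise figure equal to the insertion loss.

10.33 dB

Convert to linear (a loss of L dB is a gain of −L dB): F_i = 10^(NF_i/10), G_i = 10^(G_i,dB/10)
  Stage 1: F_1 = 10^(8.07/10) = 6.412, G_1 = 10^(−8.07/10) = 0.1560
  Stage 2: F_2 = 10^(2.26/10) = 1.683, G_2 = 10^(18.7/10) = 74.13
Friis cascade:
  F = 6.412 + (1.683 − 1)/0.1560 = 10.79
NF = 10 log₁₀(10.79) = 10.33 dB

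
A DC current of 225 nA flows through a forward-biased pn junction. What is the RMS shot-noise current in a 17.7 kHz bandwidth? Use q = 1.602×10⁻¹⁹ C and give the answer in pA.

35.7 pA

I_n = √(2qI·B)
2qI·B = 2 × 1.602×10⁻¹⁹ × 2.25×10⁻⁷ × 1.77×10⁴ = 1.28×10⁻²¹ A²
I_n = √(1.28×10⁻²¹) = 3.57×10⁻¹¹ A = 35.7 pA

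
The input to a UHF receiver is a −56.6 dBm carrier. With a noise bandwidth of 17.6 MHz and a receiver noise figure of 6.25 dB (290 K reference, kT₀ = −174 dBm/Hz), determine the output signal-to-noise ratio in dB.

38.7 dB

Noise floor: N = −174 + 10 log₁₀(B) + NF
10 log₁₀(1.76×10⁷) = 72.46 dB
N = −174 + 72.46 + 6.25 = −95.29 dBm
SNR = P_sig − N = −56.6 − (−95.29) = 38.69 dB → 38.7 dB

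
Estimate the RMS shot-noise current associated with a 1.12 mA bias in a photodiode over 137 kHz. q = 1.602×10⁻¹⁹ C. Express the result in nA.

I_n = √(2qI·B)
2qI·B = 2 × 1.602×10⁻¹⁹ × 1.12×10⁻³ × 1.37×10⁵ = 4.92×10⁻¹⁷ A²
I_n = √(4.92×10⁻¹⁷) = 7.01×10⁻⁹ A = 7.01 nA

7.01 nA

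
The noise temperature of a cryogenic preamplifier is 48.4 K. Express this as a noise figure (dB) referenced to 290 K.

F = 1 + T_e/T₀ = 1 + 48.4/290 = 1.1669
NF = 10 log₁₀(1.1669) = 0.670 dB

0.670 dB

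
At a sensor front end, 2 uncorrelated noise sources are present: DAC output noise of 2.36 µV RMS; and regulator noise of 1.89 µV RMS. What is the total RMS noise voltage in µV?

Uncorrelated sources add in power (mean-square): V_tot = √(ΣV_i²)
V_tot = √[(2.36×10⁻⁶)² + (1.89×10⁻⁶)²] = 3.02×10⁻⁶ V = 3.02 µV

3.02 µV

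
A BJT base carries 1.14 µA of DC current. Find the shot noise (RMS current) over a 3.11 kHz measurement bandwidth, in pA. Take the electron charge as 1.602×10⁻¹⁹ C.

I_n = √(2qI·B)
2qI·B = 2 × 1.602×10⁻¹⁹ × 1.14×10⁻⁶ × 3.11×10³ = 1.14×10⁻²¹ A²
I_n = √(1.14×10⁻²¹) = 3.37×10⁻¹¹ A = 33.7 pA

33.7 pA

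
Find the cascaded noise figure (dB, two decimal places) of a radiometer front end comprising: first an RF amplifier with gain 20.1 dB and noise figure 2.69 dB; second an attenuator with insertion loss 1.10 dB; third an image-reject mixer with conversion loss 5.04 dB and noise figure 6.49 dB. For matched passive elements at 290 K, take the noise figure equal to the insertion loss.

2.80 dB

Convert to linear (a loss of L dB is a gain of −L dB): F_i = 10^(NF_i/10), G_i = 10^(G_i,dB/10)
  Stage 1: F_1 = 10^(2.69/10) = 1.858, G_1 = 10^(20.1/10) = 102.3
  Stage 2: F_2 = 10^(1.10/10) = 1.288, G_2 = 10^(−1.10/10) = 0.7762
  Stage 3: F_3 = 10^(6.49/10) = 4.457, G_3 = 10^(−5.04/10) = 0.3133
Friis cascade:
  F = 1.858 + (1.288 − 1)/102.3 + (4.457 − 1)/79.43 = 1.904
NF = 10 log₁₀(1.904) = 2.80 dB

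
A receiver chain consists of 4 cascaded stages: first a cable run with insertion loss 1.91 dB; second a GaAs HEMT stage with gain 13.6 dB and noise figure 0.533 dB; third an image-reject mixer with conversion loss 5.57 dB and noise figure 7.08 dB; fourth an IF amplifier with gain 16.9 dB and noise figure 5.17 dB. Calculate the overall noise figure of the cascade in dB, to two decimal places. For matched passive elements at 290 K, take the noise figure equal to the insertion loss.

4.14 dB

Convert to linear (a loss of L dB is a gain of −L dB): F_i = 10^(NF_i/10), G_i = 10^(G_i,dB/10)
  Stage 1: F_1 = 10^(1.91/10) = 1.552, G_1 = 10^(−1.91/10) = 0.6442
  Stage 2: F_2 = 10^(0.533/10) = 1.131, G_2 = 10^(13.6/10) = 22.91
  Stage 3: F_3 = 10^(7.08/10) = 5.105, G_3 = 10^(−5.57/10) = 0.2773
  Stage 4: F_4 = 10^(5.17/10) = 3.289, G_4 = 10^(16.9/10) = 48.98
Friis cascade:
  F = 1.552 + (1.131 − 1)/0.6442 + (5.105 − 1)/14.76 + (3.289 − 1)/4.093 = 2.592
NF = 10 log₁₀(2.592) = 4.14 dB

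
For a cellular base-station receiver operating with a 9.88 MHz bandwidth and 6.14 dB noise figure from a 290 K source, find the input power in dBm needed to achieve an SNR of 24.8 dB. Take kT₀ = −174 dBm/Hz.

Sensitivity = −174 + 10 log₁₀(B) + NF + SNR_min
= −174 + 69.95 + 6.14 + 24.8
= −73.11 dBm → −73.1 dBm

−73.1 dBm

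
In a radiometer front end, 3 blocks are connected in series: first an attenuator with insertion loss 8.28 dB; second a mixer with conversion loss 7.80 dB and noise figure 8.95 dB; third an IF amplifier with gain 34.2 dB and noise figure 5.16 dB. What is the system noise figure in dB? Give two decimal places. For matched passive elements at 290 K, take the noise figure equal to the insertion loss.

Convert to linear (a loss of L dB is a gain of −L dB): F_i = 10^(NF_i/10), G_i = 10^(G_i,dB/10)
  Stage 1: F_1 = 10^(8.28/10) = 6.730, G_1 = 10^(−8.28/10) = 0.1486
  Stage 2: F_2 = 10^(8.95/10) = 7.852, G_2 = 10^(−7.80/10) = 0.1660
  Stage 3: F_3 = 10^(5.16/10) = 3.281, G_3 = 10^(34.2/10) = 2630
Friis cascade:
  F = 6.730 + (7.852 − 1)/0.1486 + (3.281 − 1)/0.02466 = 145.3
NF = 10 log₁₀(145.3) = 21.62 dB

21.62 dB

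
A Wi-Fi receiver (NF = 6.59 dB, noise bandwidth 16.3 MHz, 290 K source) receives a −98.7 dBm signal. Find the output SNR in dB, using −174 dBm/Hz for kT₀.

Noise floor: N = −174 + 10 log₁₀(B) + NF
10 log₁₀(1.63×10⁷) = 72.12 dB
N = −174 + 72.12 + 6.59 = −95.29 dBm
SNR = P_sig − N = −98.7 − (−95.29) = −3.41 dB → −3.4 dB

−3.4 dB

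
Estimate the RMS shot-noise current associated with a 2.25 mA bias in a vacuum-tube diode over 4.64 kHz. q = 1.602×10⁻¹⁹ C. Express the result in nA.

1.83 nA

I_n = √(2qI·B)
2qI·B = 2 × 1.602×10⁻¹⁹ × 2.25×10⁻³ × 4.64×10³ = 3.34×10⁻¹⁸ A²
I_n = √(3.34×10⁻¹⁸) = 1.83×10⁻⁹ A = 1.83 nA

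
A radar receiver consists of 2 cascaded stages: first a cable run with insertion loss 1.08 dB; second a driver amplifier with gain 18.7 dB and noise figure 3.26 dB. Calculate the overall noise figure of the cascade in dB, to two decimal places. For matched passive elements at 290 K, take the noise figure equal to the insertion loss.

Convert to linear (a loss of L dB is a gain of −L dB): F_i = 10^(NF_i/10), G_i = 10^(G_i,dB/10)
  Stage 1: F_1 = 10^(1.08/10) = 1.282, G_1 = 10^(−1.08/10) = 0.7798
  Stage 2: F_2 = 10^(3.26/10) = 2.118, G_2 = 10^(18.7/10) = 74.13
Friis cascade:
  F = 1.282 + (2.118 − 1)/0.7798 = 2.716
NF = 10 log₁₀(2.716) = 4.34 dB

4.34 dB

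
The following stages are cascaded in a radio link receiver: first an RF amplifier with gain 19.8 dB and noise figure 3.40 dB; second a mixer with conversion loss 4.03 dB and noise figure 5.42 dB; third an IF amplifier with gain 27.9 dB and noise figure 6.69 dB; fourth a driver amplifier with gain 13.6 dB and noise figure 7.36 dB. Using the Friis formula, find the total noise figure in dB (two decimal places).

3.64 dB

Convert to linear (a loss of L dB is a gain of −L dB): F_i = 10^(NF_i/10), G_i = 10^(G_i,dB/10)
  Stage 1: F_1 = 10^(3.40/10) = 2.188, G_1 = 10^(19.8/10) = 95.50
  Stage 2: F_2 = 10^(5.42/10) = 3.483, G_2 = 10^(−4.03/10) = 0.3954
  Stage 3: F_3 = 10^(6.69/10) = 4.667, G_3 = 10^(27.9/10) = 616.6
  Stage 4: F_4 = 10^(7.36/10) = 5.445, G_4 = 10^(13.6/10) = 22.91
Friis cascade:
  F = 2.188 + (3.483 − 1)/95.50 + (4.667 − 1)/37.76 + (5.445 − 1)/2.328×10⁴ = 2.311
NF = 10 log₁₀(2.311) = 3.64 dB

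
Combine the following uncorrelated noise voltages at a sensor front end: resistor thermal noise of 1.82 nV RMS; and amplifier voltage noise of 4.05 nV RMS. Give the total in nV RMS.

4.44 nV

Uncorrelated sources add in power (mean-square): V_tot = √(ΣV_i²)
V_tot = √[(1.82×10⁻⁹)² + (4.05×10⁻⁹)²] = 4.44×10⁻⁹ V = 4.44 nV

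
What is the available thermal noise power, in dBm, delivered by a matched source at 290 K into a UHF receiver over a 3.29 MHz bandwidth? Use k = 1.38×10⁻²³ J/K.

P_n = kTB = 1.38×10⁻²³ × 290 × 3.29×10⁶ = 1.32×10⁻¹⁴ W
In dBm: 10 log₁₀(1.32×10⁻¹⁴ / 10⁻³) = −108.8 dBm

−108.8 dBm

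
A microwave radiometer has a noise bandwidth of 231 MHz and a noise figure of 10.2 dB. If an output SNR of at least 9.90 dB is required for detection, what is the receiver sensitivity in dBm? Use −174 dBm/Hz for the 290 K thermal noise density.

−70.3 dBm

Sensitivity = −174 + 10 log₁₀(B) + NF + SNR_min
= −174 + 83.64 + 10.2 + 9.90
= −70.26 dBm → −70.3 dBm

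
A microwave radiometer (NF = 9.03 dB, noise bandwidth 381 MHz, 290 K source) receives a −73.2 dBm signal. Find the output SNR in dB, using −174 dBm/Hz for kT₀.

6.0 dB

Noise floor: N = −174 + 10 log₁₀(B) + NF
10 log₁₀(3.81×10⁸) = 85.81 dB
N = −174 + 85.81 + 9.03 = −79.16 dBm
SNR = P_sig − N = −73.2 − (−79.16) = 5.96 dB → 6.0 dB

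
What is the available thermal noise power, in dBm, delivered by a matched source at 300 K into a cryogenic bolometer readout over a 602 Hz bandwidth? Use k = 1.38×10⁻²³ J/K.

P_n = kTB = 1.38×10⁻²³ × 300 × 6.02×10² = 2.49×10⁻¹⁸ W
In dBm: 10 log₁₀(2.49×10⁻¹⁸ / 10⁻³) = −146.0 dBm

−146.0 dBm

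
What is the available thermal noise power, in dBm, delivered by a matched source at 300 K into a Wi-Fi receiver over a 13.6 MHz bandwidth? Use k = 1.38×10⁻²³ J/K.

−102.5 dBm

P_n = kTB = 1.38×10⁻²³ × 300 × 1.36×10⁷ = 5.63×10⁻¹⁴ W
In dBm: 10 log₁₀(5.63×10⁻¹⁴ / 10⁻³) = −102.5 dBm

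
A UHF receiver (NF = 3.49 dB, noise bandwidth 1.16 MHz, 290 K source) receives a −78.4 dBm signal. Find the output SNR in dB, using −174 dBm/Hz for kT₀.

Noise floor: N = −174 + 10 log₁₀(B) + NF
10 log₁₀(1.16×10⁶) = 60.64 dB
N = −174 + 60.64 + 3.49 = −109.87 dBm
SNR = P_sig − N = −78.4 − (−109.87) = 31.47 dB → 31.5 dB

31.5 dB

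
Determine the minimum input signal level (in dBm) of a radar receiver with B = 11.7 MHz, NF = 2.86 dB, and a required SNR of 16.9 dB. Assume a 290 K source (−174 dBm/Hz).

Sensitivity = −174 + 10 log₁₀(B) + NF + SNR_min
= −174 + 70.68 + 2.86 + 16.9
= −83.56 dBm → −83.6 dBm

−83.6 dBm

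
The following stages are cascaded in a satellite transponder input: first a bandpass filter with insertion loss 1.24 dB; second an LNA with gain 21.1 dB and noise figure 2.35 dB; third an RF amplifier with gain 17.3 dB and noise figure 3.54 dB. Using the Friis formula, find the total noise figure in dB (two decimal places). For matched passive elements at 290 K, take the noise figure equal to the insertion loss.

3.61 dB

Convert to linear (a loss of L dB is a gain of −L dB): F_i = 10^(NF_i/10), G_i = 10^(G_i,dB/10)
  Stage 1: F_1 = 10^(1.24/10) = 1.330, G_1 = 10^(−1.24/10) = 0.7516
  Stage 2: F_2 = 10^(2.35/10) = 1.718, G_2 = 10^(21.1/10) = 128.8
  Stage 3: F_3 = 10^(3.54/10) = 2.259, G_3 = 10^(17.3/10) = 53.70
Friis cascade:
  F = 1.330 + (1.718 − 1)/0.7516 + (2.259 − 1)/96.83 = 2.299
NF = 10 log₁₀(2.299) = 3.61 dB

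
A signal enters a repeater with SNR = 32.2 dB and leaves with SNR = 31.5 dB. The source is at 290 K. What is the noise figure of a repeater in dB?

NF (dB) = SNR_in(dB) − SNR_out(dB) when the source is at T₀
NF = 32.2 − 31.5 = 0.7 dB

0.7 dB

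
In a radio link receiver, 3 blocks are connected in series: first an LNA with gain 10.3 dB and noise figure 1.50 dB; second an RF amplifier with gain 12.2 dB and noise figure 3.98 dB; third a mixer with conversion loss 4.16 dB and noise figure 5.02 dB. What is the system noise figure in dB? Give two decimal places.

1.94 dB

Convert to linear (a loss of L dB is a gain of −L dB): F_i = 10^(NF_i/10), G_i = 10^(G_i,dB/10)
  Stage 1: F_1 = 10^(1.50/10) = 1.413, G_1 = 10^(10.3/10) = 10.72
  Stage 2: F_2 = 10^(3.98/10) = 2.500, G_2 = 10^(12.2/10) = 16.60
  Stage 3: F_3 = 10^(5.02/10) = 3.177, G_3 = 10^(−4.16/10) = 0.3837
Friis cascade:
  F = 1.413 + (2.500 − 1)/10.72 + (3.177 − 1)/177.8 = 1.565
NF = 10 log₁₀(1.565) = 1.94 dB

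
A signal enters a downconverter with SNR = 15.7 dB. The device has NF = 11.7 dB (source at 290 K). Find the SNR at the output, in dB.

4.0 dB

By definition F = SNR_in/SNR_out, so in dB: SNR_out = SNR_in − NF
SNR_out = 15.7 − 11.7 = 4.0 dB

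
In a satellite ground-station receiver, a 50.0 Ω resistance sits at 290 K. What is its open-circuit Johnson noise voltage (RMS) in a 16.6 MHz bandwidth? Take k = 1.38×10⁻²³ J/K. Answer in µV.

3.65 µV

V_n = √(4kTRB)
4kTRB = 4 × 1.38×10⁻²³ × 290 × 5.00×10¹ × 1.66×10⁷ = 1.33×10⁻¹¹ V²
V_n = √(1.33×10⁻¹¹) = 3.65×10⁻⁶ V = 3.65 µV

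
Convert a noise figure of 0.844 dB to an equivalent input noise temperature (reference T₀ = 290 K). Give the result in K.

F = 10^(0.844/10) = 1.21451
T_e = (F − 1)·T₀ = (1.21451 − 1) × 290 = 62.2 K

62.2 K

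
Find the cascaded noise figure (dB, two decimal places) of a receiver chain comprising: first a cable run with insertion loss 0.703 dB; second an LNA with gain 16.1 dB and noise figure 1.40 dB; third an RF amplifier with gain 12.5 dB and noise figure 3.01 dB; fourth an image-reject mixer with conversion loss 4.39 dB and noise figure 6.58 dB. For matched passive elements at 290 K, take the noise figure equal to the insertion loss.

2.19 dB

Convert to linear (a loss of L dB is a gain of −L dB): F_i = 10^(NF_i/10), G_i = 10^(G_i,dB/10)
  Stage 1: F_1 = 10^(0.703/10) = 1.176, G_1 = 10^(−0.703/10) = 0.8506
  Stage 2: F_2 = 10^(1.40/10) = 1.380, G_2 = 10^(16.1/10) = 40.74
  Stage 3: F_3 = 10^(3.01/10) = 2.000, G_3 = 10^(12.5/10) = 17.78
  Stage 4: F_4 = 10^(6.58/10) = 4.550, G_4 = 10^(−4.39/10) = 0.3639
Friis cascade:
  F = 1.176 + (1.380 − 1)/0.8506 + (2.000 − 1)/34.65 + (4.550 − 1)/616.2 = 1.658
NF = 10 log₁₀(1.658) = 2.19 dB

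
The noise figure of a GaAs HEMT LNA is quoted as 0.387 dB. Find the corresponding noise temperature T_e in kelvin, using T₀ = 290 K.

F = 10^(0.387/10) = 1.0932
T_e = (F − 1)·T₀ = (1.0932 − 1) × 290 = 27.0 K

27.0 K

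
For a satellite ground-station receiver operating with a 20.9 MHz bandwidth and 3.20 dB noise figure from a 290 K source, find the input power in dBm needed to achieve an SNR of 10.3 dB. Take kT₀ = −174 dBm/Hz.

−87.3 dBm

Sensitivity = −174 + 10 log₁₀(B) + NF + SNR_min
= −174 + 73.2 + 3.20 + 10.3
= −87.30 dBm → −87.3 dBm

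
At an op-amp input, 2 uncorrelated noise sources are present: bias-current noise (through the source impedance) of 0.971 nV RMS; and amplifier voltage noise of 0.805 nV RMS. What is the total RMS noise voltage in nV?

Uncorrelated sources add in power (mean-square): V_tot = √(ΣV_i²)
V_tot = √[(9.71×10⁻¹⁰)² + (8.05×10⁻¹⁰)²] = 1.26×10⁻⁹ V = 1.26 nV

1.26 nV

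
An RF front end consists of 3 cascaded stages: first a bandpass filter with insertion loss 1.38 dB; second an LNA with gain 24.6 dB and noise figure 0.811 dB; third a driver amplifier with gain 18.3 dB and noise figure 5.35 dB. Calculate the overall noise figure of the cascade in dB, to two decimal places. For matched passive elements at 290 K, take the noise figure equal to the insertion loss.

2.22 dB

Convert to linear (a loss of L dB is a gain of −L dB): F_i = 10^(NF_i/10), G_i = 10^(G_i,dB/10)
  Stage 1: F_1 = 10^(1.38/10) = 1.374, G_1 = 10^(−1.38/10) = 0.7278
  Stage 2: F_2 = 10^(0.811/10) = 1.205, G_2 = 10^(24.6/10) = 288.4
  Stage 3: F_3 = 10^(5.35/10) = 3.428, G_3 = 10^(18.3/10) = 67.61
Friis cascade:
  F = 1.374 + (1.205 − 1)/0.7278 + (3.428 − 1)/209.9 = 1.668
NF = 10 log₁₀(1.668) = 2.22 dB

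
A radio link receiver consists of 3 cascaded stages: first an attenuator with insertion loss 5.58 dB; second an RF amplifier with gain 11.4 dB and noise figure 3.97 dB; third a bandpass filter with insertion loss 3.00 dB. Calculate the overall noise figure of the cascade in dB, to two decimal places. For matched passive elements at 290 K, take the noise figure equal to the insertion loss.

9.67 dB

Convert to linear (a loss of L dB is a gain of −L dB): F_i = 10^(NF_i/10), G_i = 10^(G_i,dB/10)
  Stage 1: F_1 = 10^(5.58/10) = 3.614, G_1 = 10^(−5.58/10) = 0.2767
  Stage 2: F_2 = 10^(3.97/10) = 2.495, G_2 = 10^(11.4/10) = 13.80
  Stage 3: F_3 = 10^(3.00/10) = 1.995, G_3 = 10^(−3.00/10) = 0.5012
Friis cascade:
  F = 3.614 + (2.495 − 1)/0.2767 + (1.995 − 1)/3.819 = 9.276
NF = 10 log₁₀(9.276) = 9.67 dB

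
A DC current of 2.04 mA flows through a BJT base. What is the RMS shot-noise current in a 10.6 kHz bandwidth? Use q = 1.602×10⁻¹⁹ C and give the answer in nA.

I_n = √(2qI·B)
2qI·B = 2 × 1.602×10⁻¹⁹ × 2.04×10⁻³ × 1.06×10⁴ = 6.93×10⁻¹⁸ A²
I_n = √(6.93×10⁻¹⁸) = 2.63×10⁻⁹ A = 2.63 nA

2.63 nA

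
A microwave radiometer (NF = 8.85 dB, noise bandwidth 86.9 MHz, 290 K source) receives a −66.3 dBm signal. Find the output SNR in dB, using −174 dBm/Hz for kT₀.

19.5 dB

Noise floor: N = −174 + 10 log₁₀(B) + NF
10 log₁₀(8.69×10⁷) = 79.39 dB
N = −174 + 79.39 + 8.85 = −85.76 dBm
SNR = P_sig − N = −66.3 − (−85.76) = 19.46 dB → 19.5 dB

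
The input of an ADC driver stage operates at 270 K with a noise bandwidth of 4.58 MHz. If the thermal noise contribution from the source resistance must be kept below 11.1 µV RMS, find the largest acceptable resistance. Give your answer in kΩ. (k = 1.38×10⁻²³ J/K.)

1.81 kΩ

Johnson–Nyquist: V_n = √(4kTRB) ⇒ R = V_n² / (4kTB)
4kTB = 4 × 1.38×10⁻²³ × 270 × 4.58×10⁶ = 6.83×10⁻¹⁴
R = (1.11×10⁻⁵)² / 6.83×10⁻¹⁴ = 1.81×10³ Ω = 1.81 kΩ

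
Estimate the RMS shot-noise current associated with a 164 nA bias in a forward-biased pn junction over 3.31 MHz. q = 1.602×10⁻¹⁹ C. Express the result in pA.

I_n = √(2qI·B)
2qI·B = 2 × 1.602×10⁻¹⁹ × 1.64×10⁻⁷ × 3.31×10⁶ = 1.74×10⁻¹⁹ A²
I_n = √(1.74×10⁻¹⁹) = 4.17×10⁻¹⁰ A = 417 pA

417 pA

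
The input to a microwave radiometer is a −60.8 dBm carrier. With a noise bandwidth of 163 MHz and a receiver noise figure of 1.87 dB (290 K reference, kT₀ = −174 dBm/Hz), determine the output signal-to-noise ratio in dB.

Noise floor: N = −174 + 10 log₁₀(B) + NF
10 log₁₀(1.63×10⁸) = 82.12 dB
N = −174 + 82.12 + 1.87 = −90.01 dBm
SNR = P_sig − N = −60.8 − (−90.01) = 29.21 dB → 29.2 dB

29.2 dB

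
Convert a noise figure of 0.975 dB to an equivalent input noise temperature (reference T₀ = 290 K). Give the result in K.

73.0 K

F = 10^(0.975/10) = 1.2517
T_e = (F − 1)·T₀ = (1.2517 − 1) × 290 = 73.0 K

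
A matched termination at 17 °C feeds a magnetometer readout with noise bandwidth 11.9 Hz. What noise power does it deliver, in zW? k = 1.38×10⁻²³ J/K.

T = 17 °C + 273.15 = 290.15 K
P_n = kTB = 1.38×10⁻²³ × 290.15 × 1.19×10¹ = 4.76×10⁻²⁰ W = 47.6 zW

47.6 zW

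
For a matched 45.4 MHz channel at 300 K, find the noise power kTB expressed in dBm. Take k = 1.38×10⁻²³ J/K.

−97.3 dBm

P_n = kTB = 1.38×10⁻²³ × 300 × 4.54×10⁷ = 1.88×10⁻¹³ W
In dBm: 10 log₁₀(1.88×10⁻¹³ / 10⁻³) = −97.3 dBm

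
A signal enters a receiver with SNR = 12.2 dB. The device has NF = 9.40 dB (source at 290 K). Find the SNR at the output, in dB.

By definition F = SNR_in/SNR_out, so in dB: SNR_out = SNR_in − NF
SNR_out = 12.2 − 9.40 = 2.80 dB

2.80 dB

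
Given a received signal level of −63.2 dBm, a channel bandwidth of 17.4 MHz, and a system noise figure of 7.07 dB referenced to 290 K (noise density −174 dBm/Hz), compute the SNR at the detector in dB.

31.3 dB

Noise floor: N = −174 + 10 log₁₀(B) + NF
10 log₁₀(1.74×10⁷) = 72.41 dB
N = −174 + 72.41 + 7.07 = −94.52 dBm
SNR = P_sig − N = −63.2 − (−94.52) = 31.32 dB → 31.3 dB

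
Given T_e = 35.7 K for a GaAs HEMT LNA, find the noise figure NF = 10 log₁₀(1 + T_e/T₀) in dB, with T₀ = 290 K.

F = 1 + T_e/T₀ = 1 + 35.7/290 = 1.1231
NF = 10 log₁₀(1.1231) = 0.504 dB

0.504 dB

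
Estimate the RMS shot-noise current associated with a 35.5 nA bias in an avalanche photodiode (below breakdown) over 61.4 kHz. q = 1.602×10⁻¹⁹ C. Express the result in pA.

26.4 pA

I_n = √(2qI·B)
2qI·B = 2 × 1.602×10⁻¹⁹ × 3.55×10⁻⁸ × 6.14×10⁴ = 6.98×10⁻²² A²
I_n = √(6.98×10⁻²²) = 2.64×10⁻¹¹ A = 26.4 pA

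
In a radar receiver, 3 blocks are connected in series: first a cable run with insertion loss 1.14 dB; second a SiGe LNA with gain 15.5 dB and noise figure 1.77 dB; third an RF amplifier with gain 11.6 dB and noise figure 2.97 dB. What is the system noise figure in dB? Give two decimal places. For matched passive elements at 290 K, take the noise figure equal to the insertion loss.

2.99 dB

Convert to linear (a loss of L dB is a gain of −L dB): F_i = 10^(NF_i/10), G_i = 10^(G_i,dB/10)
  Stage 1: F_1 = 10^(1.14/10) = 1.300, G_1 = 10^(−1.14/10) = 0.7691
  Stage 2: F_2 = 10^(1.77/10) = 1.503, G_2 = 10^(15.5/10) = 35.48
  Stage 3: F_3 = 10^(2.97/10) = 1.982, G_3 = 10^(11.6/10) = 14.45
Friis cascade:
  F = 1.300 + (1.503 − 1)/0.7691 + (1.982 − 1)/27.29 = 1.990
NF = 10 log₁₀(1.990) = 2.99 dB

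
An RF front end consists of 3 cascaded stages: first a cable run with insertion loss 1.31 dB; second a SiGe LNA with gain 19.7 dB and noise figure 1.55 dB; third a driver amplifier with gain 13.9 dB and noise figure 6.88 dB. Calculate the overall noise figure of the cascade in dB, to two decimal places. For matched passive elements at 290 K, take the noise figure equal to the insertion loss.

2.98 dB

Convert to linear (a loss of L dB is a gain of −L dB): F_i = 10^(NF_i/10), G_i = 10^(G_i,dB/10)
  Stage 1: F_1 = 10^(1.31/10) = 1.352, G_1 = 10^(−1.31/10) = 0.7396
  Stage 2: F_2 = 10^(1.55/10) = 1.429, G_2 = 10^(19.7/10) = 93.33
  Stage 3: F_3 = 10^(6.88/10) = 4.875, G_3 = 10^(13.9/10) = 24.55
Friis cascade:
  F = 1.352 + (1.429 − 1)/0.7396 + (4.875 − 1)/69.02 = 1.988
NF = 10 log₁₀(1.988) = 2.98 dB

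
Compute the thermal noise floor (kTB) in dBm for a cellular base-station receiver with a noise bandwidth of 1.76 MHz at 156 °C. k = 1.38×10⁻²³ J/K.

T = 156 °C + 273.15 = 429.15 K
P_n = kTB = 1.38×10⁻²³ × 429.15 × 1.76×10⁶ = 1.04×10⁻¹⁴ W
In dBm: 10 log₁₀(1.04×10⁻¹⁴ / 10⁻³) = −109.8 dBm

−109.8 dBm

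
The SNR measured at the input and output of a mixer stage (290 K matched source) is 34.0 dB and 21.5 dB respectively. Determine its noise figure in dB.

12.5 dB

NF (dB) = SNR_in(dB) − SNR_out(dB) when the source is at T₀
NF = 34.0 − 21.5 = 12.5 dB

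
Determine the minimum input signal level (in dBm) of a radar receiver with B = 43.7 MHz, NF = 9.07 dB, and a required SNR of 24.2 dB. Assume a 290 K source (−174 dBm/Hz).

−64.3 dBm

Sensitivity = −174 + 10 log₁₀(B) + NF + SNR_min
= −174 + 76.4 + 9.07 + 24.2
= −64.33 dBm → −64.3 dBm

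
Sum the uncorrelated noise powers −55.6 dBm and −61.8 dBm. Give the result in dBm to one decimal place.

−54.7 dBm

Convert to linear, add, convert back:
P₁ = 2.75×10⁻⁹ W, P₂ = 6.61×10⁻¹⁰ W
P_tot = 3.41×10⁻⁹ W → 10 log₁₀(P_tot / 10⁻³) = −54.7 dBm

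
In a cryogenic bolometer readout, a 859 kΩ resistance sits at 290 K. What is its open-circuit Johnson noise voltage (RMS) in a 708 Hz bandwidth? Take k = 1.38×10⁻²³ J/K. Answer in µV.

3.12 µV

V_n = √(4kTRB)
4kTRB = 4 × 1.38×10⁻²³ × 290 × 8.59×10⁵ × 7.08×10² = 9.74×10⁻¹² V²
V_n = √(9.74×10⁻¹²) = 3.12×10⁻⁶ V = 3.12 µV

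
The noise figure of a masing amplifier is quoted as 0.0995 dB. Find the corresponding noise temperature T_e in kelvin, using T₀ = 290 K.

F = 10^(0.0995/10) = 1.02318
T_e = (F − 1)·T₀ = (1.02318 − 1) × 290 = 6.72 K

6.72 K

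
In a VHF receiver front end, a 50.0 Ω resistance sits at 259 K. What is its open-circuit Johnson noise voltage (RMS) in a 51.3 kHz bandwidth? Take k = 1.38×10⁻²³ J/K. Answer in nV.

191 nV

V_n = √(4kTRB)
4kTRB = 4 × 1.38×10⁻²³ × 259 × 5.00×10¹ × 5.13×10⁴ = 3.67×10⁻¹⁴ V²
V_n = √(3.67×10⁻¹⁴) = 1.91×10⁻⁷ V = 191 nV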